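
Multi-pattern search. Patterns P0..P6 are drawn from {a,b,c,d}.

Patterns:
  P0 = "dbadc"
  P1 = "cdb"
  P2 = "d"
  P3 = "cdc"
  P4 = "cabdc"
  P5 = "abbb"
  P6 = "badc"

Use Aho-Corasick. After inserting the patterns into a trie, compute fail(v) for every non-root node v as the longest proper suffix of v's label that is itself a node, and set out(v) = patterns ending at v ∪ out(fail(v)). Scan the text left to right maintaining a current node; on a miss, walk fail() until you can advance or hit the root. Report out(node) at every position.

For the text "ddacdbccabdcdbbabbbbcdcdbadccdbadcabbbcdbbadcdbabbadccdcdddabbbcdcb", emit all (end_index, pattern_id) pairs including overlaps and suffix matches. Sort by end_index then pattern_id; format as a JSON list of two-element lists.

Build automaton:
Trie (insert patterns):
  0='ε' goto a→14 b→18 c→6 d→1
  1='d' goto b→2  [P2 ends]
  2='db' goto a→3
  3='dba' goto d→4
  4='dbad' goto c→5
  5='dbadc' goto ·  [P0 ends]
  6='c' goto a→10 d→7
  7='cd' goto b→8 c→9
  8='cdb' goto ·  [P1 ends]
  9='cdc' goto ·  [P3 ends]
  10='ca' goto b→11
  11='cab' goto d→12
  12='cabd' goto c→13
  13='cabdc' goto ·  [P4 ends]
  14='a' goto b→15
  15='ab' goto b→16
  16='abb' goto b→17
  17='abbb' goto ·  [P5 ends]
  18='b' goto a→19
  19='ba' goto d→20
  20='bad' goto c→21
  21='badc' goto ·  [P6 ends]

Failure links (BFS by depth):
  n1('d'): parent n0 fail=0; on 'd' 0 → fail=0;  out {2}∪∅={2}
  n6('c'): parent n0 fail=0; on 'c' 0 → fail=0;  out ∅∪∅=∅
  n14('a'): parent n0 fail=0; on 'a' 0 → fail=0;  out ∅∪∅=∅
  n18('b'): parent n0 fail=0; on 'b' 0 → fail=0;  out ∅∪∅=∅
  n2('db'): parent n1 fail=0; on 'b' 0 → fail=18;  out ∅∪∅=∅
  n7('cd'): parent n6 fail=0; on 'd' 0 → fail=1;  out ∅∪{2}={2}
  n10('ca'): parent n6 fail=0; on 'a' 0 → fail=14;  out ∅∪∅=∅
  n15('ab'): parent n14 fail=0; on 'b' 0 → fail=18;  out ∅∪∅=∅
  n19('ba'): parent n18 fail=0; on 'a' 0 → fail=14;  out ∅∪∅=∅
  n3('dba'): parent n2 fail=18; on 'a' 18 → fail=19;  out ∅∪∅=∅
  n8('cdb'): parent n7 fail=1; on 'b' 1 → fail=2;  out {1}∪∅={1}
  n9('cdc'): parent n7 fail=1; on 'c' 1→0 → fail=6;  out {3}∪∅={3}
  n11('cab'): parent n10 fail=14; on 'b' 14 → fail=15;  out ∅∪∅=∅
  n16('abb'): parent n15 fail=18; on 'b' 18→0 → fail=18;  out ∅∪∅=∅
  n20('bad'): parent n19 fail=14; on 'd' 14→0 → fail=1;  out ∅∪{2}={2}
  n4('dbad'): parent n3 fail=19; on 'd' 19 → fail=20;  out ∅∪{2}={2}
  n12('cabd'): parent n11 fail=15; on 'd' 15→18→0 → fail=1;  out ∅∪{2}={2}
  n17('abbb'): parent n16 fail=18; on 'b' 18→0 → fail=18;  out {5}∪∅={5}
  n21('badc'): parent n20 fail=1; on 'c' 1→0 → fail=6;  out {6}∪∅={6}
  n5('dbadc'): parent n4 fail=20; on 'c' 20 → fail=21;  out {0}∪{6}={0,6}
  n13('cabdc'): parent n12 fail=1; on 'c' 1→0 → fail=6;  out {4}∪∅={4}

Scan:
[0] read 'd'  n0⇒n1  emit P2@[0:0]
[1] read 'd'  n1⇒n1 ·f  emit P2@[1:1]
[2] read 'a'  n1⇒n14 ·f
[3] read 'c'  n14⇒n6 ·f
[4] read 'd'  n6⇒n7  emit P2@[4:4]
[5] read 'b'  n7⇒n8  emit P1@[3:5]
[6] read 'c'  n8⇒n6 ·f
[7] read 'c'  n6⇒n6 ·f
[8] read 'a'  n6⇒n10
[9] read 'b'  n10⇒n11
[10] read 'd'  n11⇒n12  emit P2@[10:10]
[11] read 'c'  n12⇒n13  emit P4@[7:11]
[12] read 'd'  n13⇒n7 ·f  emit P2@[12:12]
[13] read 'b'  n7⇒n8  emit P1@[11:13]
[14] read 'b'  n8⇒n18 ·f
[15] read 'a'  n18⇒n19
[16] read 'b'  n19⇒n15 ·f
[17] read 'b'  n15⇒n16
[18] read 'b'  n16⇒n17  emit P5@[15:18]
[19] read 'b'  n17⇒n18 ·f
[20] read 'c'  n18⇒n6 ·f
[21] read 'd'  n6⇒n7  emit P2@[21:21]
[22] read 'c'  n7⇒n9  emit P3@[20:22]
[23] read 'd'  n9⇒n7 ·f  emit P2@[23:23]
[24] read 'b'  n7⇒n8  emit P1@[22:24]
[25] read 'a'  n8⇒n3 ·f
[26] read 'd'  n3⇒n4  emit P2@[26:26]
[27] read 'c'  n4⇒n5  emit P0@[23:27],P6@[24:27]
[28] read 'c'  n5⇒n6 ·f
[29] read 'd'  n6⇒n7  emit P2@[29:29]
[30] read 'b'  n7⇒n8  emit P1@[28:30]
[31] read 'a'  n8⇒n3 ·f
[32] read 'd'  n3⇒n4  emit P2@[32:32]
[33] read 'c'  n4⇒n5  emit P0@[29:33],P6@[30:33]
[34] read 'a'  n5⇒n10 ·f
[35] read 'b'  n10⇒n11
[36] read 'b'  n11⇒n16 ·f
[37] read 'b'  n16⇒n17  emit P5@[34:37]
[38] read 'c'  n17⇒n6 ·f
[39] read 'd'  n6⇒n7  emit P2@[39:39]
[40] read 'b'  n7⇒n8  emit P1@[38:40]
[41] read 'b'  n8⇒n18 ·f
[42] read 'a'  n18⇒n19
[43] read 'd'  n19⇒n20  emit P2@[43:43]
[44] read 'c'  n20⇒n21  emit P6@[41:44]
[45] read 'd'  n21⇒n7 ·f  emit P2@[45:45]
[46] read 'b'  n7⇒n8  emit P1@[44:46]
[47] read 'a'  n8⇒n3 ·f
[48] read 'b'  n3⇒n15 ·f
[49] read 'b'  n15⇒n16
[50] read 'a'  n16⇒n19 ·f
[51] read 'd'  n19⇒n20  emit P2@[51:51]
[52] read 'c'  n20⇒n21  emit P6@[49:52]
[53] read 'c'  n21⇒n6 ·f
[54] read 'd'  n6⇒n7  emit P2@[54:54]
[55] read 'c'  n7⇒n9  emit P3@[53:55]
[56] read 'd'  n9⇒n7 ·f  emit P2@[56:56]
[57] read 'd'  n7⇒n1 ·f  emit P2@[57:57]
[58] read 'd'  n1⇒n1 ·f  emit P2@[58:58]
[59] read 'a'  n1⇒n14 ·f
[60] read 'b'  n14⇒n15
[61] read 'b'  n15⇒n16
[62] read 'b'  n16⇒n17  emit P5@[59:62]
[63] read 'c'  n17⇒n6 ·f
[64] read 'd'  n6⇒n7  emit P2@[64:64]
[65] read 'c'  n7⇒n9  emit P3@[63:65]
[66] read 'b'  n9⇒n18 ·f

All matches (sorted): [[0,2],[1,2],[4,2],[5,1],[10,2],[11,4],[12,2],[13,1],[18,5],[21,2],[22,3],[23,2],[24,1],[26,2],[27,0],[27,6],[29,2],[30,1],[32,2],[33,0],[33,6],[37,5],[39,2],[40,1],[43,2],[44,6],[45,2],[46,1],[51,2],[52,6],[54,2],[55,3],[56,2],[57,2],[58,2],[62,5],[64,2],[65,3]]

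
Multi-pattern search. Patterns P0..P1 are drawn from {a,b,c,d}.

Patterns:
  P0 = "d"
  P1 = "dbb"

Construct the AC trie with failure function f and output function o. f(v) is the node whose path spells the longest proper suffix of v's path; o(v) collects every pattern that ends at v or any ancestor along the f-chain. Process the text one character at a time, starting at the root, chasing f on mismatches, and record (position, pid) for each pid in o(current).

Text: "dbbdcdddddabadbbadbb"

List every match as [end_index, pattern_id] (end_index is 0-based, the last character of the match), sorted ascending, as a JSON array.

Construct AC machine:
Trie (insert patterns):
  n0 'ε': d→1
  n1 'd': b→2  [P0 ends]
  n2 'db': b→3
  n3 'dbb': ·  [P1 ends]

Failure links (BFS by depth):
  n1('d'): parent n0 fail=0; on 'd' 0 → fail=0;  out {0}∪∅={0}
  n2('db'): parent n1 fail=0; on 'b' 0 → fail=0;  out ∅∪∅=∅
  n3('dbb'): parent n2 fail=0; on 'b' 0 → fail=0;  out {1}∪∅={1}

Run:
pos 0 'd': at 1  → match P0@[0:0]
pos 1 'b': at 2
pos 2 'b': at 3  → match P1@[0:2]
pos 3 'd': at 1 ·f  → match P0@[3:3]
pos 4 'c': at 0 ·f
pos 5 'd': at 1  → match P0@[5:5]
pos 6 'd': at 1 ·f  → match P0@[6:6]
pos 7 'd': at 1 ·f  → match P0@[7:7]
pos 8 'd': at 1 ·f  → match P0@[8:8]
pos 9 'd': at 1 ·f  → match P0@[9:9]
pos 10 'a': at 0 ·f
pos 11 'b': at 0
pos 12 'a': at 0
pos 13 'd': at 1  → match P0@[13:13]
pos 14 'b': at 2
pos 15 'b': at 3  → match P1@[13:15]
pos 16 'a': at 0 ·f
pos 17 'd': at 1  → match P0@[17:17]
pos 18 'b': at 2
pos 19 'b': at 3  → match P1@[17:19]

Result: [[0,0],[2,1],[3,0],[5,0],[6,0],[7,0],[8,0],[9,0],[13,0],[15,1],[17,0],[19,1]]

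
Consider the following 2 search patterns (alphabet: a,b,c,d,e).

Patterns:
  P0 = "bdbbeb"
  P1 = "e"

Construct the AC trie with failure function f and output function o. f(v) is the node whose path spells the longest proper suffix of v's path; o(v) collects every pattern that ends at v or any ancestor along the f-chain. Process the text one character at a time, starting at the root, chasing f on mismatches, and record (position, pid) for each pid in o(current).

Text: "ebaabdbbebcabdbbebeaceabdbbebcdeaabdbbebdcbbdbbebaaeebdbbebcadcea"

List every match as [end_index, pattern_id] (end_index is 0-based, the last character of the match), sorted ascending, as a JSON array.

Construct AC machine:
Trie (insert patterns):
  n0 'ε': b→1 e→7
  n1 'b': d→2
  n2 'bd': b→3
  n3 'bdb': b→4
  n4 'bdbb': e→5
  n5 'bdbbe': b→6
  n6 'bdbbeb': ·  ←P0
  n7 'e': ·  ←P1

Failure links (BFS by depth):
  n1('b'): parent n0 fail=0; on 'b' 0 → fail=0;  out ∅∪∅=∅
  n7('e'): parent n0 fail=0; on 'e' 0 → fail=0;  out {1}∪∅={1}
  n2('bd'): parent n1 fail=0; on 'd' 0 → fail=0;  out ∅∪∅=∅
  n3('bdb'): parent n2 fail=0; on 'b' 0 → fail=1;  out ∅∪∅=∅
  n4('bdbb'): parent n3 fail=1; on 'b' 1→0 → fail=1;  out ∅∪∅=∅
  n5('bdbbe'): parent n4 fail=1; on 'e' 1→0 → fail=7;  out ∅∪{1}={1}
  n6('bdbbeb'): parent n5 fail=7; on 'b' 7→0 → fail=1;  out {0}∪∅={0}

Run:
i=0 'e': node 0→7  ** P1@[0:0]
i=1 'b': node 7→1 ·f
i=2 'a': node 1→0 ·f
i=3 'a': node 0→0
i=4 'b': node 0→1
i=5 'd': node 1→2
i=6 'b': node 2→3
i=7 'b': node 3→4
i=8 'e': node 4→5  ** P1@[8:8]
i=9 'b': node 5→6  ** P0@[4:9]
i=10 'c': node 6→0 ·f
i=11 'a': node 0→0
i=12 'b': node 0→1
i=13 'd': node 1→2
i=14 'b': node 2→3
i=15 'b': node 3→4
i=16 'e': node 4→5  ** P1@[16:16]
i=17 'b': node 5→6  ** P0@[12:17]
i=18 'e': node 6→7 ·f  ** P1@[18:18]
i=19 'a': node 7→0 ·f
i=20 'c': node 0→0
i=21 'e': node 0→7  ** P1@[21:21]
i=22 'a': node 7→0 ·f
i=23 'b': node 0→1
i=24 'd': node 1→2
i=25 'b': node 2→3
i=26 'b': node 3→4
i=27 'e': node 4→5  ** P1@[27:27]
i=28 'b': node 5→6  ** P0@[23:28]
i=29 'c': node 6→0 ·f
i=30 'd': node 0→0
i=31 'e': node 0→7  ** P1@[31:31]
i=32 'a': node 7→0 ·f
i=33 'a': node 0→0
i=34 'b': node 0→1
i=35 'd': node 1→2
i=36 'b': node 2→3
i=37 'b': node 3→4
i=38 'e': node 4→5  ** P1@[38:38]
i=39 'b': node 5→6  ** P0@[34:39]
i=40 'd': node 6→2 ·f
i=41 'c': node 2→0 ·f
i=42 'b': node 0→1
i=43 'b': node 1→1 ·f
i=44 'd': node 1→2
i=45 'b': node 2→3
i=46 'b': node 3→4
i=47 'e': node 4→5  ** P1@[47:47]
i=48 'b': node 5→6  ** P0@[43:48]
i=49 'a': node 6→0 ·f
i=50 'a': node 0→0
i=51 'e': node 0→7  ** P1@[51:51]
i=52 'e': node 7→7 ·f  ** P1@[52:52]
i=53 'b': node 7→1 ·f
i=54 'd': node 1→2
i=55 'b': node 2→3
i=56 'b': node 3→4
i=57 'e': node 4→5  ** P1@[57:57]
i=58 'b': node 5→6  ** P0@[53:58]
i=59 'c': node 6→0 ·f
i=60 'a': node 0→0
i=61 'd': node 0→0
i=62 'c': node 0→0
i=63 'e': node 0→7  ** P1@[63:63]
i=64 'a': node 7→0 ·f

Matches: [[0,1],[8,1],[9,0],[16,1],[17,0],[18,1],[21,1],[27,1],[28,0],[31,1],[38,1],[39,0],[47,1],[48,0],[51,1],[52,1],[57,1],[58,0],[63,1]]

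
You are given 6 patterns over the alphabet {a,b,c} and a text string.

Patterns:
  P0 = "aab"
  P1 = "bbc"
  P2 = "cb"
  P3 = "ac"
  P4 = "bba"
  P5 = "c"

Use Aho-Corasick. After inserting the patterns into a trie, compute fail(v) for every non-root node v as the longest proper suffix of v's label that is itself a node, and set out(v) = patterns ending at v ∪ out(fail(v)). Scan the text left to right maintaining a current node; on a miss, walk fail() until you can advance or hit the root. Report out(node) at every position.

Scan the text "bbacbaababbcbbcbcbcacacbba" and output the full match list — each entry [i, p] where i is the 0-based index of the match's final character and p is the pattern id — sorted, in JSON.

Build:
Trie nodes:
  n0 'ε': a→1 b→4 c→7
  n1 'a': a→2 c→9
  n2 'aa': b→3
  n3 'aab': ·  [P0 ends]
  n4 'b': b→5
  n5 'bb': a→10 c→6
  n6 'bbc': ·  [P1 ends]
  n7 'c': b→8  [P5 ends]
  n8 'cb': ·  [P2 ends]
  n9 'ac': ·  [P3 ends]
  n10 'bba': ·  [P4 ends]

BFS fail/out derivation:
  fail(1) 'a': from fail(0)=0 chase 'a': 0 ⇒ 0;  out=∅∪out(0)=∅
  fail(4) 'b': from fail(0)=0 chase 'b': 0 ⇒ 0;  out=∅∪out(0)=∅
  fail(7) 'c': from fail(0)=0 chase 'c': 0 ⇒ 0;  out={5}∪out(0)={5}
  fail(2) 'aa': from fail(1)=0 chase 'a': 0 ⇒ 1;  out=∅∪out(1)=∅
  fail(5) 'bb': from fail(4)=0 chase 'b': 0 ⇒ 4;  out=∅∪out(4)=∅
  fail(8) 'cb': from fail(7)=0 chase 'b': 0 ⇒ 4;  out={2}∪out(4)={2}
  fail(9) 'ac': from fail(1)=0 chase 'c': 0 ⇒ 7;  out={3}∪out(7)={3,5}
  fail(3) 'aab': from fail(2)=1 chase 'b': 1→0 ⇒ 4;  out={0}∪out(4)={0}
  fail(6) 'bbc': from fail(5)=4 chase 'c': 4→0 ⇒ 7;  out={1}∪out(7)={1,5}
  fail(10) 'bba': from fail(5)=4 chase 'a': 4→0 ⇒ 1;  out={4}∪out(1)={4}

Scan:
pos 0 'b': at 4
pos 1 'b': at 5
pos 2 'a': at 10  ** P4@[0:2]
pos 3 'c': at 9 (via fail)  ** P3@[2:3],P5@[3:3]
pos 4 'b': at 8 (via fail)  ** P2@[3:4]
pos 5 'a': at 1 (via fail)
pos 6 'a': at 2
pos 7 'b': at 3  ** P0@[5:7]
pos 8 'a': at 1 (via fail)
pos 9 'b': at 4 (via fail)
pos 10 'b': at 5
pos 11 'c': at 6  ** P1@[9:11],P5@[11:11]
pos 12 'b': at 8 (via fail)  ** P2@[11:12]
pos 13 'b': at 5 (via fail)
pos 14 'c': at 6  ** P1@[12:14],P5@[14:14]
pos 15 'b': at 8 (via fail)  ** P2@[14:15]
pos 16 'c': at 7 (via fail)  ** P5@[16:16]
pos 17 'b': at 8  ** P2@[16:17]
pos 18 'c': at 7 (via fail)  ** P5@[18:18]
pos 19 'a': at 1 (via fail)
pos 20 'c': at 9  ** P3@[19:20],P5@[20:20]
pos 21 'a': at 1 (via fail)
pos 22 'c': at 9  ** P3@[21:22],P5@[22:22]
pos 23 'b': at 8 (via fail)  ** P2@[22:23]
pos 24 'b': at 5 (via fail)
pos 25 'a': at 10  ** P4@[23:25]

All matches (sorted): [[2,4],[3,3],[3,5],[4,2],[7,0],[11,1],[11,5],[12,2],[14,1],[14,5],[15,2],[16,5],[17,2],[18,5],[20,3],[20,5],[22,3],[22,5],[23,2],[25,4]]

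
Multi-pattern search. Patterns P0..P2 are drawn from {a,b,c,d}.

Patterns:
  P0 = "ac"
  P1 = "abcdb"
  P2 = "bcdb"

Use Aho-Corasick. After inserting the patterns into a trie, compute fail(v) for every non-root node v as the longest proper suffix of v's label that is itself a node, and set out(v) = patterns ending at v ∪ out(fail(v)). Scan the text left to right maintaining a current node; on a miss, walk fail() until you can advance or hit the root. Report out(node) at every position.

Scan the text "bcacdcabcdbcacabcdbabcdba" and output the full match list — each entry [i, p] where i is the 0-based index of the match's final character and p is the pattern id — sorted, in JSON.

Build:
Trie nodes:
  n0 'ε': a→1 b→7
  n1 'a': b→3 c→2
  n2 'ac': ·  ←P0
  n3 'ab': c→4
  n4 'abc': d→5
  n5 'abcd': b→6
  n6 'abcdb': ·  ←P1
  n7 'b': c→8
  n8 'bc': d→9
  n9 'bcd': b→10
  n10 'bcdb': ·  ←P2

Failure links (BFS by depth):
  fail(1) 'a': from fail(0)=0 chase 'a': 0 ⇒ 0;  out=∅∪out(0)=∅
  fail(7) 'b': from fail(0)=0 chase 'b': 0 ⇒ 0;  out=∅∪out(0)=∅
  fail(2) 'ac': from fail(1)=0 chase 'c': 0 ⇒ 0;  out={0}∪out(0)={0}
  fail(3) 'ab': from fail(1)=0 chase 'b': 0 ⇒ 7;  out=∅∪out(7)=∅
  fail(8) 'bc': from fail(7)=0 chase 'c': 0 ⇒ 0;  out=∅∪out(0)=∅
  fail(4) 'abc': from fail(3)=7 chase 'c': 7 ⇒ 8;  out=∅∪out(8)=∅
  fail(9) 'bcd': from fail(8)=0 chase 'd': 0 ⇒ 0;  out=∅∪out(0)=∅
  fail(5) 'abcd': from fail(4)=8 chase 'd': 8 ⇒ 9;  out=∅∪out(9)=∅
  fail(10) 'bcdb': from fail(9)=0 chase 'b': 0 ⇒ 7;  out={2}∪out(7)={2}
  fail(6) 'abcdb': from fail(5)=9 chase 'b': 9 ⇒ 10;  out={1}∪out(10)={1,2}

Run:
pos 0 'b': at 7
pos 1 'c': at 8
pos 2 'a': at 1 (fail-walked)
pos 3 'c': at 2  → match P0@[2:3]
pos 4 'd': at 0 (fail-walked)
pos 5 'c': at 0
pos 6 'a': at 1
pos 7 'b': at 3
pos 8 'c': at 4
pos 9 'd': at 5
pos 10 'b': at 6  → match P1@[6:10],P2@[7:10]
pos 11 'c': at 8 (fail-walked)
pos 12 'a': at 1 (fail-walked)
pos 13 'c': at 2  → match P0@[12:13]
pos 14 'a': at 1 (fail-walked)
pos 15 'b': at 3
pos 16 'c': at 4
pos 17 'd': at 5
pos 18 'b': at 6  → match P1@[14:18],P2@[15:18]
pos 19 'a': at 1 (fail-walked)
pos 20 'b': at 3
pos 21 'c': at 4
pos 22 'd': at 5
pos 23 'b': at 6  → match P1@[19:23],P2@[20:23]
pos 24 'a': at 1 (fail-walked)

All matches (sorted): [[3,0],[10,1],[10,2],[13,0],[18,1],[18,2],[23,1],[23,2]]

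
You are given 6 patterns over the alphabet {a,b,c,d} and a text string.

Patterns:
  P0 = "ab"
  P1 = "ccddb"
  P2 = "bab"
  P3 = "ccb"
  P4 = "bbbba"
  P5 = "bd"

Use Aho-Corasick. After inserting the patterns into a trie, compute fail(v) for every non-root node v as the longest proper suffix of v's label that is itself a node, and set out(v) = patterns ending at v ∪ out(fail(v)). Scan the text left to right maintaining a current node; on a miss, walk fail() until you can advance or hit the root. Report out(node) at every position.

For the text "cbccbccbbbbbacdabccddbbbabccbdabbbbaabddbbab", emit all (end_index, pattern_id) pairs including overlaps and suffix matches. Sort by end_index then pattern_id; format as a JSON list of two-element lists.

Build automaton:
Trie nodes:
  0='ε' goto a→1 b→8 c→3
  1='a' goto b→2
  2='ab' goto ·  [P0 ends]
  3='c' goto c→4
  4='cc' goto b→11 d→5
  5='ccd' goto d→6
  6='ccdd' goto b→7
  7='ccddb' goto ·  [P1 ends]
  8='b' goto a→9 b→12 d→16
  9='ba' goto b→10
  10='bab' goto ·  [P2 ends]
  11='ccb' goto ·  [P3 ends]
  12='bb' goto b→13
  13='bbb' goto b→14
  14='bbbb' goto a→15
  15='bbbba' goto ·  [P4 ends]
  16='bd' goto ·  [P5 ends]

BFS fail/out derivation:
  n1('a'): parent n0 fail=0; on 'a' 0 → fail=0;  out ∅∪∅=∅
  n3('c'): parent n0 fail=0; on 'c' 0 → fail=0;  out ∅∪∅=∅
  n8('b'): parent n0 fail=0; on 'b' 0 → fail=0;  out ∅∪∅=∅
  n2('ab'): parent n1 fail=0; on 'b' 0 → fail=8;  out {0}∪∅={0}
  n4('cc'): parent n3 fail=0; on 'c' 0 → fail=3;  out ∅∪∅=∅
  n9('ba'): parent n8 fail=0; on 'a' 0 → fail=1;  out ∅∪∅=∅
  n12('bb'): parent n8 fail=0; on 'b' 0 → fail=8;  out ∅∪∅=∅
  n16('bd'): parent n8 fail=0; on 'd' 0 → fail=0;  out {5}∪∅={5}
  n5('ccd'): parent n4 fail=3; on 'd' 3→0 → fail=0;  out ∅∪∅=∅
  n10('bab'): parent n9 fail=1; on 'b' 1 → fail=2;  out {2}∪{0}={0,2}
  n11('ccb'): parent n4 fail=3; on 'b' 3→0 → fail=8;  out {3}∪∅={3}
  n13('bbb'): parent n12 fail=8; on 'b' 8 → fail=12;  out ∅∪∅=∅
  n6('ccdd'): parent n5 fail=0; on 'd' 0 → fail=0;  out ∅∪∅=∅
  n14('bbbb'): parent n13 fail=12; on 'b' 12 → fail=13;  out ∅∪∅=∅
  n7('ccddb'): parent n6 fail=0; on 'b' 0 → fail=8;  out {1}∪∅={1}
  n15('bbbba'): parent n14 fail=13; on 'a' 13→12→8 → fail=9;  out {4}∪∅={4}

Run:
i=0 'c': node 0→3
i=1 'b': node 3→8 (fail-walked)
i=2 'c': node 8→3 (fail-walked)
i=3 'c': node 3→4
i=4 'b': node 4→11  ** P3@[2:4]
i=5 'c': node 11→3 (fail-walked)
i=6 'c': node 3→4
i=7 'b': node 4→11  ** P3@[5:7]
i=8 'b': node 11→12 (fail-walked)
i=9 'b': node 12→13
i=10 'b': node 13→14
i=11 'b': node 14→14 (fail-walked)
i=12 'a': node 14→15  ** P4@[8:12]
i=13 'c': node 15→3 (fail-walked)
i=14 'd': node 3→0 (fail-walked)
i=15 'a': node 0→1
i=16 'b': node 1→2  ** P0@[15:16]
i=17 'c': node 2→3 (fail-walked)
i=18 'c': node 3→4
i=19 'd': node 4→5
i=20 'd': node 5→6
i=21 'b': node 6→7  ** P1@[17:21]
i=22 'b': node 7→12 (fail-walked)
i=23 'b': node 12→13
i=24 'a': node 13→9 (fail-walked)
i=25 'b': node 9→10  ** P0@[24:25],P2@[23:25]
i=26 'c': node 10→3 (fail-walked)
i=27 'c': node 3→4
i=28 'b': node 4→11  ** P3@[26:28]
i=29 'd': node 11→16 (fail-walked)  ** P5@[28:29]
i=30 'a': node 16→1 (fail-walked)
i=31 'b': node 1→2  ** P0@[30:31]
i=32 'b': node 2→12 (fail-walked)
i=33 'b': node 12→13
i=34 'b': node 13→14
i=35 'a': node 14→15  ** P4@[31:35]
i=36 'a': node 15→1 (fail-walked)
i=37 'b': node 1→2  ** P0@[36:37]
i=38 'd': node 2→16 (fail-walked)  ** P5@[37:38]
i=39 'd': node 16→0 (fail-walked)
i=40 'b': node 0→8
i=41 'b': node 8→12
i=42 'a': node 12→9 (fail-walked)
i=43 'b': node 9→10  ** P0@[42:43],P2@[41:43]

Result: [[4,3],[7,3],[12,4],[16,0],[21,1],[25,0],[25,2],[28,3],[29,5],[31,0],[35,4],[37,0],[38,5],[43,0],[43,2]]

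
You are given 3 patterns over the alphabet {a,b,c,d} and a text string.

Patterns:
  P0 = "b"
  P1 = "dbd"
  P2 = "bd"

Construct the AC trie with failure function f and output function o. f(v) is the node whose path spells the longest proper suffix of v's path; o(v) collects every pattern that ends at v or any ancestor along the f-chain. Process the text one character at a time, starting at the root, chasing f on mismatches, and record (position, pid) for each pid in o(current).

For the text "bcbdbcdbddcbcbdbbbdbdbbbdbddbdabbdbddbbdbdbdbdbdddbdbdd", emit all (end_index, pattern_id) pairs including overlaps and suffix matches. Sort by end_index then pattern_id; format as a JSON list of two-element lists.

Build automaton:
Trie (insert patterns):
  0='ε' goto b→1 d→2
  1='b' goto d→5  [P0 ends]
  2='d' goto b→3
  3='db' goto d→4
  4='dbd' goto ·  [P1 ends]
  5='bd' goto ·  [P2 ends]

BFS fail/out derivation:
  fail(1) 'b': from fail(0)=0 chase 'b': 0 ⇒ 0;  out={0}∪out(0)={0}
  fail(2) 'd': from fail(0)=0 chase 'd': 0 ⇒ 0;  out=∅∪out(0)=∅
  fail(3) 'db': from fail(2)=0 chase 'b': 0 ⇒ 1;  out=∅∪out(1)={0}
  fail(5) 'bd': from fail(1)=0 chase 'd': 0 ⇒ 2;  out={2}∪out(2)={2}
  fail(4) 'dbd': from fail(3)=1 chase 'd': 1 ⇒ 5;  out={1}∪out(5)={1,2}

Run:
[0] read 'b'  n0⇒n1  → match P0@[0:0]
[1] read 'c'  n1⇒n0 (via fail)
[2] read 'b'  n0⇒n1  → match P0@[2:2]
[3] read 'd'  n1⇒n5  → match P2@[2:3]
[4] read 'b'  n5⇒n3 (via fail)  → match P0@[4:4]
[5] read 'c'  n3⇒n0 (via fail)
[6] read 'd'  n0⇒n2
[7] read 'b'  n2⇒n3  → match P0@[7:7]
[8] read 'd'  n3⇒n4  → match P1@[6:8],P2@[7:8]
[9] read 'd'  n4⇒n2 (via fail)
[10] read 'c'  n2⇒n0 (via fail)
[11] read 'b'  n0⇒n1  → match P0@[11:11]
[12] read 'c'  n1⇒n0 (via fail)
[13] read 'b'  n0⇒n1  → match P0@[13:13]
[14] read 'd'  n1⇒n5  → match P2@[13:14]
[15] read 'b'  n5⇒n3 (via fail)  → match P0@[15:15]
[16] read 'b'  n3⇒n1 (via fail)  → match P0@[16:16]
[17] read 'b'  n1⇒n1 (via fail)  → match P0@[17:17]
[18] read 'd'  n1⇒n5  → match P2@[17:18]
[19] read 'b'  n5⇒n3 (via fail)  → match P0@[19:19]
[20] read 'd'  n3⇒n4  → match P1@[18:20],P2@[19:20]
[21] read 'b'  n4⇒n3 (via fail)  → match P0@[21:21]
[22] read 'b'  n3⇒n1 (via fail)  → match P0@[22:22]
[23] read 'b'  n1⇒n1 (via fail)  → match P0@[23:23]
[24] read 'd'  n1⇒n5  → match P2@[23:24]
[25] read 'b'  n5⇒n3 (via fail)  → match P0@[25:25]
[26] read 'd'  n3⇒n4  → match P1@[24:26],P2@[25:26]
[27] read 'd'  n4⇒n2 (via fail)
[28] read 'b'  n2⇒n3  → match P0@[28:28]
[29] read 'd'  n3⇒n4  → match P1@[27:29],P2@[28:29]
[30] read 'a'  n4⇒n0 (via fail)
[31] read 'b'  n0⇒n1  → match P0@[31:31]
[32] read 'b'  n1⇒n1 (via fail)  → match P0@[32:32]
[33] read 'd'  n1⇒n5  → match P2@[32:33]
[34] read 'b'  n5⇒n3 (via fail)  → match P0@[34:34]
[35] read 'd'  n3⇒n4  → match P1@[33:35],P2@[34:35]
[36] read 'd'  n4⇒n2 (via fail)
[37] read 'b'  n2⇒n3  → match P0@[37:37]
[38] read 'b'  n3⇒n1 (via fail)  → match P0@[38:38]
[39] read 'd'  n1⇒n5  → match P2@[38:39]
[40] read 'b'  n5⇒n3 (via fail)  → match P0@[40:40]
[41] read 'd'  n3⇒n4  → match P1@[39:41],P2@[40:41]
[42] read 'b'  n4⇒n3 (via fail)  → match P0@[42:42]
[43] read 'd'  n3⇒n4  → match P1@[41:43],P2@[42:43]
[44] read 'b'  n4⇒n3 (via fail)  → match P0@[44:44]
[45] read 'd'  n3⇒n4  → match P1@[43:45],P2@[44:45]
[46] read 'b'  n4⇒n3 (via fail)  → match P0@[46:46]
[47] read 'd'  n3⇒n4  → match P1@[45:47],P2@[46:47]
[48] read 'd'  n4⇒n2 (via fail)
[49] read 'd'  n2⇒n2 (via fail)
[50] read 'b'  n2⇒n3  → match P0@[50:50]
[51] read 'd'  n3⇒n4  → match P1@[49:51],P2@[50:51]
[52] read 'b'  n4⇒n3 (via fail)  → match P0@[52:52]
[53] read 'd'  n3⇒n4  → match P1@[51:53],P2@[52:53]
[54] read 'd'  n4⇒n2 (via fail)

Result: [[0,0],[2,0],[3,2],[4,0],[7,0],[8,1],[8,2],[11,0],[13,0],[14,2],[15,0],[16,0],[17,0],[18,2],[19,0],[20,1],[20,2],[21,0],[22,0],[23,0],[24,2],[25,0],[26,1],[26,2],[28,0],[29,1],[29,2],[31,0],[32,0],[33,2],[34,0],[35,1],[35,2],[37,0],[38,0],[39,2],[40,0],[41,1],[41,2],[42,0],[43,1],[43,2],[44,0],[45,1],[45,2],[46,0],[47,1],[47,2],[50,0],[51,1],[51,2],[52,0],[53,1],[53,2]]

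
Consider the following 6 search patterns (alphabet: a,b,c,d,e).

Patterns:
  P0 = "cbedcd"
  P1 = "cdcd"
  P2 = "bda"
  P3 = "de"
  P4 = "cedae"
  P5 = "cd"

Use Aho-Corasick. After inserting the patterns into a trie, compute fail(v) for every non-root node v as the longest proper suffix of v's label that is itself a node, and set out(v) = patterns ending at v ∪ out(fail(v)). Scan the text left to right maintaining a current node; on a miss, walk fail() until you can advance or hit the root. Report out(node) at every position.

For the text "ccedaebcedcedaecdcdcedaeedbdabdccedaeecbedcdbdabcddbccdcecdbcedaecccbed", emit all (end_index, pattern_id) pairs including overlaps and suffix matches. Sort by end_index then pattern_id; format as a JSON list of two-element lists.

Construct AC machine:
Trie (insert patterns):
  n0 'ε': b→10 c→1 d→13
  n1 'c': b→2 d→7 e→15
  n2 'cb': e→3
  n3 'cbe': d→4
  n4 'cbed': c→5
  n5 'cbedc': d→6
  n6 'cbedcd': ·  ←P0
  n7 'cd': c→8  ←P5
  n8 'cdc': d→9
  n9 'cdcd': ·  ←P1
  n10 'b': d→11
  n11 'bd': a→12
  n12 'bda': ·  ←P2
  n13 'd': e→14
  n14 'de': ·  ←P3
  n15 'ce': d→16
  n16 'ced': a→17
  n17 'ceda': e→18
  n18 'cedae': ·  ←P4

BFS fail/out derivation:
  n1('c'): parent n0 fail=0; on 'c' 0 → fail=0;  out ∅∪∅=∅
  n10('b'): parent n0 fail=0; on 'b' 0 → fail=0;  out ∅∪∅=∅
  n13('d'): parent n0 fail=0; on 'd' 0 → fail=0;  out ∅∪∅=∅
  n2('cb'): parent n1 fail=0; on 'b' 0 → fail=10;  out ∅∪∅=∅
  n7('cd'): parent n1 fail=0; on 'd' 0 → fail=13;  out {5}∪∅={5}
  n11('bd'): parent n10 fail=0; on 'd' 0 → fail=13;  out ∅∪∅=∅
  n14('de'): parent n13 fail=0; on 'e' 0 → fail=0;  out {3}∪∅={3}
  n15('ce'): parent n1 fail=0; on 'e' 0 → fail=0;  out ∅∪∅=∅
  n3('cbe'): parent n2 fail=10; on 'e' 10→0 → fail=0;  out ∅∪∅=∅
  n8('cdc'): parent n7 fail=13; on 'c' 13→0 → fail=1;  out ∅∪∅=∅
  n12('bda'): parent n11 fail=13; on 'a' 13→0 → fail=0;  out {2}∪∅={2}
  n16('ced'): parent n15 fail=0; on 'd' 0 → fail=13;  out ∅∪∅=∅
  n4('cbed'): parent n3 fail=0; on 'd' 0 → fail=13;  out ∅∪∅=∅
  n9('cdcd'): parent n8 fail=1; on 'd' 1 → fail=7;  out {1}∪{5}={1,5}
  n17('ceda'): parent n16 fail=13; on 'a' 13→0 → fail=0;  out ∅∪∅=∅
  n5('cbedc'): parent n4 fail=13; on 'c' 13→0 → fail=1;  out ∅∪∅=∅
  n18('cedae'): parent n17 fail=0; on 'e' 0 → fail=0;  out {4}∪∅={4}
  n6('cbedcd'): parent n5 fail=1; on 'd' 1 → fail=7;  out {0}∪{5}={0,5}

Text stream:
[0] read 'c'  n0⇒n1
[1] read 'c'  n1⇒n1 (via fail)
[2] read 'e'  n1⇒n15
[3] read 'd'  n15⇒n16
[4] read 'a'  n16⇒n17
[5] read 'e'  n17⇒n18  → match P4@[1:5]
[6] read 'b'  n18⇒n10 (via fail)
[7] read 'c'  n10⇒n1 (via fail)
[8] read 'e'  n1⇒n15
[9] read 'd'  n15⇒n16
[10] read 'c'  n16⇒n1 (via fail)
[11] read 'e'  n1⇒n15
[12] read 'd'  n15⇒n16
[13] read 'a'  n16⇒n17
[14] read 'e'  n17⇒n18  → match P4@[10:14]
[15] read 'c'  n18⇒n1 (via fail)
[16] read 'd'  n1⇒n7  → match P5@[15:16]
[17] read 'c'  n7⇒n8
[18] read 'd'  n8⇒n9  → match P1@[15:18],P5@[17:18]
[19] read 'c'  n9⇒n8 (via fail)
[20] read 'e'  n8⇒n15 (via fail)
[21] read 'd'  n15⇒n16
[22] read 'a'  n16⇒n17
[23] read 'e'  n17⇒n18  → match P4@[19:23]
[24] read 'e'  n18⇒n0 (via fail)
[25] read 'd'  n0⇒n13
[26] read 'b'  n13⇒n10 (via fail)
[27] read 'd'  n10⇒n11
[28] read 'a'  n11⇒n12  → match P2@[26:28]
[29] read 'b'  n12⇒n10 (via fail)
[30] read 'd'  n10⇒n11
[31] read 'c'  n11⇒n1 (via fail)
[32] read 'c'  n1⇒n1 (via fail)
[33] read 'e'  n1⇒n15
[34] read 'd'  n15⇒n16
[35] read 'a'  n16⇒n17
[36] read 'e'  n17⇒n18  → match P4@[32:36]
[37] read 'e'  n18⇒n0 (via fail)
[38] read 'c'  n0⇒n1
[39] read 'b'  n1⇒n2
[40] read 'e'  n2⇒n3
[41] read 'd'  n3⇒n4
[42] read 'c'  n4⇒n5
[43] read 'd'  n5⇒n6  → match P0@[38:43],P5@[42:43]
[44] read 'b'  n6⇒n10 (via fail)
[45] read 'd'  n10⇒n11
[46] read 'a'  n11⇒n12  → match P2@[44:46]
[47] read 'b'  n12⇒n10 (via fail)
[48] read 'c'  n10⇒n1 (via fail)
[49] read 'd'  n1⇒n7  → match P5@[48:49]
[50] read 'd'  n7⇒n13 (via fail)
[51] read 'b'  n13⇒n10 (via fail)
[52] read 'c'  n10⇒n1 (via fail)
[53] read 'c'  n1⇒n1 (via fail)
[54] read 'd'  n1⇒n7  → match P5@[53:54]
[55] read 'c'  n7⇒n8
[56] read 'e'  n8⇒n15 (via fail)
[57] read 'c'  n15⇒n1 (via fail)
[58] read 'd'  n1⇒n7  → match P5@[57:58]
[59] read 'b'  n7⇒n10 (via fail)
[60] read 'c'  n10⇒n1 (via fail)
[61] read 'e'  n1⇒n15
[62] read 'd'  n15⇒n16
[63] read 'a'  n16⇒n17
[64] read 'e'  n17⇒n18  → match P4@[60:64]
[65] read 'c'  n18⇒n1 (via fail)
[66] read 'c'  n1⇒n1 (via fail)
[67] read 'c'  n1⇒n1 (via fail)
[68] read 'b'  n1⇒n2
[69] read 'e'  n2⇒n3
[70] read 'd'  n3⇒n4

Matches: [[5,4],[14,4],[16,5],[18,1],[18,5],[23,4],[28,2],[36,4],[43,0],[43,5],[46,2],[49,5],[54,5],[58,5],[64,4]]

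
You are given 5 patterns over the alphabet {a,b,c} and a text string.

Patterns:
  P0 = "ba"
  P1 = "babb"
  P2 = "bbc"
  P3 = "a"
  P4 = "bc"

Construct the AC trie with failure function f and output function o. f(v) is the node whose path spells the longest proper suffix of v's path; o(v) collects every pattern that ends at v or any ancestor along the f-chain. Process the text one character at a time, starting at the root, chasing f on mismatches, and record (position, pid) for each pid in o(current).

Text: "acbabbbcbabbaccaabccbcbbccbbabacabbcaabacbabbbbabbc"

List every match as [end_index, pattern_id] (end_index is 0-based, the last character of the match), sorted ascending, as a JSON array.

Build automaton:
Trie (insert patterns):
  0='ε' goto a→7 b→1
  1='b' goto a→2 b→5 c→8
  2='ba' goto b→3  [P0 ends]
  3='bab' goto b→4
  4='babb' goto ·  [P1 ends]
  5='bb' goto c→6
  6='bbc' goto ·  [P2 ends]
  7='a' goto ·  [P3 ends]
  8='bc' goto ·  [P4 ends]

Failure links (BFS by depth):
  n1('b'): parent n0 fail=0; on 'b' 0 → fail=0;  out ∅∪∅=∅
  n7('a'): parent n0 fail=0; on 'a' 0 → fail=0;  out {3}∪∅={3}
  n2('ba'): parent n1 fail=0; on 'a' 0 → fail=7;  out {0}∪{3}={0,3}
  n5('bb'): parent n1 fail=0; on 'b' 0 → fail=1;  out ∅∪∅=∅
  n8('bc'): parent n1 fail=0; on 'c' 0 → fail=0;  out {4}∪∅={4}
  n3('bab'): parent n2 fail=7; on 'b' 7→0 → fail=1;  out ∅∪∅=∅
  n6('bbc'): parent n5 fail=1; on 'c' 1 → fail=8;  out {2}∪{4}={2,4}
  n4('babb'): parent n3 fail=1; on 'b' 1 → fail=5;  out {1}∪∅={1}

Run:
[0] read 'a'  n0⇒n7  → match P3@[0:0]
[1] read 'c'  n7⇒n0 (fail-walked)
[2] read 'b'  n0⇒n1
[3] read 'a'  n1⇒n2  → match P0@[2:3],P3@[3:3]
[4] read 'b'  n2⇒n3
[5] read 'b'  n3⇒n4  → match P1@[2:5]
[6] read 'b'  n4⇒n5 (fail-walked)
[7] read 'c'  n5⇒n6  → match P2@[5:7],P4@[6:7]
[8] read 'b'  n6⇒n1 (fail-walked)
[9] read 'a'  n1⇒n2  → match P0@[8:9],P3@[9:9]
[10] read 'b'  n2⇒n3
[11] read 'b'  n3⇒n4  → match P1@[8:11]
[12] read 'a'  n4⇒n2 (fail-walked)  → match P0@[11:12],P3@[12:12]
[13] read 'c'  n2⇒n0 (fail-walked)
[14] read 'c'  n0⇒n0
[15] read 'a'  n0⇒n7  → match P3@[15:15]
[16] read 'a'  n7⇒n7 (fail-walked)  → match P3@[16:16]
[17] read 'b'  n7⇒n1 (fail-walked)
[18] read 'c'  n1⇒n8  → match P4@[17:18]
[19] read 'c'  n8⇒n0 (fail-walked)
[20] read 'b'  n0⇒n1
[21] read 'c'  n1⇒n8  → match P4@[20:21]
[22] read 'b'  n8⇒n1 (fail-walked)
[23] read 'b'  n1⇒n5
[24] read 'c'  n5⇒n6  → match P2@[22:24],P4@[23:24]
[25] read 'c'  n6⇒n0 (fail-walked)
[26] read 'b'  n0⇒n1
[27] read 'b'  n1⇒n5
[28] read 'a'  n5⇒n2 (fail-walked)  → match P0@[27:28],P3@[28:28]
[29] read 'b'  n2⇒n3
[30] read 'a'  n3⇒n2 (fail-walked)  → match P0@[29:30],P3@[30:30]
[31] read 'c'  n2⇒n0 (fail-walked)
[32] read 'a'  n0⇒n7  → match P3@[32:32]
[33] read 'b'  n7⇒n1 (fail-walked)
[34] read 'b'  n1⇒n5
[35] read 'c'  n5⇒n6  → match P2@[33:35],P4@[34:35]
[36] read 'a'  n6⇒n7 (fail-walked)  → match P3@[36:36]
[37] read 'a'  n7⇒n7 (fail-walked)  → match P3@[37:37]
[38] read 'b'  n7⇒n1 (fail-walked)
[39] read 'a'  n1⇒n2  → match P0@[38:39],P3@[39:39]
[40] read 'c'  n2⇒n0 (fail-walked)
[41] read 'b'  n0⇒n1
[42] read 'a'  n1⇒n2  → match P0@[41:42],P3@[42:42]
[43] read 'b'  n2⇒n3
[44] read 'b'  n3⇒n4  → match P1@[41:44]
[45] read 'b'  n4⇒n5 (fail-walked)
[46] read 'b'  n5⇒n5 (fail-walked)
[47] read 'a'  n5⇒n2 (fail-walked)  → match P0@[46:47],P3@[47:47]
[48] read 'b'  n2⇒n3
[49] read 'b'  n3⇒n4  → match P1@[46:49]
[50] read 'c'  n4⇒n6 (fail-walked)  → match P2@[48:50],P4@[49:50]

Result: [[0,3],[3,0],[3,3],[5,1],[7,2],[7,4],[9,0],[9,3],[11,1],[12,0],[12,3],[15,3],[16,3],[18,4],[21,4],[24,2],[24,4],[28,0],[28,3],[30,0],[30,3],[32,3],[35,2],[35,4],[36,3],[37,3],[39,0],[39,3],[42,0],[42,3],[44,1],[47,0],[47,3],[49,1],[50,2],[50,4]]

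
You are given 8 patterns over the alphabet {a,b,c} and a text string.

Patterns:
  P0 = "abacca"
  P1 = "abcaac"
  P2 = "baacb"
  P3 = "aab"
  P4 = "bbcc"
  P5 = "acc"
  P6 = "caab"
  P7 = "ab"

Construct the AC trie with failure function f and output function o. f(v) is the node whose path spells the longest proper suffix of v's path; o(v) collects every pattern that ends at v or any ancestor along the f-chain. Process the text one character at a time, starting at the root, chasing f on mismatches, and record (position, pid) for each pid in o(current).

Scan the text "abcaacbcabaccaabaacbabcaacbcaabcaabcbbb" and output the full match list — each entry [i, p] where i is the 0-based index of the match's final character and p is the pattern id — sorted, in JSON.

Build:
Trie (insert patterns):
  n0 'ε': a→1 b→11 c→23
  n1 'a': a→16 b→2 c→21
  n2 'ab': a→3 c→7  [P7 ends]
  n3 'aba': c→4
  n4 'abac': c→5
  n5 'abacc': a→6
  n6 'abacca': ·  [P0 ends]
  n7 'abc': a→8
  n8 'abca': a→9
  n9 'abcaa': c→10
  n10 'abcaac': ·  [P1 ends]
  n11 'b': a→12 b→18
  n12 'ba': a→13
  n13 'baa': c→14
  n14 'baac': b→15
  n15 'baacb': ·  [P2 ends]
  n16 'aa': b→17
  n17 'aab': ·  [P3 ends]
  n18 'bb': c→19
  n19 'bbc': c→20
  n20 'bbcc': ·  [P4 ends]
  n21 'ac': c→22
  n22 'acc': ·  [P5 ends]
  n23 'c': a→24
  n24 'ca': a→25
  n25 'caa': b→26
  n26 'caab': ·  [P6 ends]

BFS fail/out derivation:
  fail(1) 'a': from fail(0)=0 chase 'a': 0 ⇒ 0;  out=∅∪out(0)=∅
  fail(11) 'b': from fail(0)=0 chase 'b': 0 ⇒ 0;  out=∅∪out(0)=∅
  fail(23) 'c': from fail(0)=0 chase 'c': 0 ⇒ 0;  out=∅∪out(0)=∅
  fail(2) 'ab': from fail(1)=0 chase 'b': 0 ⇒ 11;  out={7}∪out(11)={7}
  fail(12) 'ba': from fail(11)=0 chase 'a': 0 ⇒ 1;  out=∅∪out(1)=∅
  fail(16) 'aa': from fail(1)=0 chase 'a': 0 ⇒ 1;  out=∅∪out(1)=∅
  fail(18) 'bb': from fail(11)=0 chase 'b': 0 ⇒ 11;  out=∅∪out(11)=∅
  fail(21) 'ac': from fail(1)=0 chase 'c': 0 ⇒ 23;  out=∅∪out(23)=∅
  fail(24) 'ca': from fail(23)=0 chase 'a': 0 ⇒ 1;  out=∅∪out(1)=∅
  fail(3) 'aba': from fail(2)=11 chase 'a': 11 ⇒ 12;  out=∅∪out(12)=∅
  fail(7) 'abc': from fail(2)=11 chase 'c': 11→0 ⇒ 23;  out=∅∪out(23)=∅
  fail(13) 'baa': from fail(12)=1 chase 'a': 1 ⇒ 16;  out=∅∪out(16)=∅
  fail(17) 'aab': from fail(16)=1 chase 'b': 1 ⇒ 2;  out={3}∪out(2)={3,7}
  fail(19) 'bbc': from fail(18)=11 chase 'c': 11→0 ⇒ 23;  out=∅∪out(23)=∅
  fail(22) 'acc': from fail(21)=23 chase 'c': 23→0 ⇒ 23;  out={5}∪out(23)={5}
  fail(25) 'caa': from fail(24)=1 chase 'a': 1 ⇒ 16;  out=∅∪out(16)=∅
  fail(4) 'abac': from fail(3)=12 chase 'c': 12→1 ⇒ 21;  out=∅∪out(21)=∅
  fail(8) 'abca': from fail(7)=23 chase 'a': 23 ⇒ 24;  out=∅∪out(24)=∅
  fail(14) 'baac': from fail(13)=16 chase 'c': 16→1 ⇒ 21;  out=∅∪out(21)=∅
  fail(20) 'bbcc': from fail(19)=23 chase 'c': 23→0 ⇒ 23;  out={4}∪out(23)={4}
  fail(26) 'caab': from fail(25)=16 chase 'b': 16 ⇒ 17;  out={6}∪out(17)={3,6,7}
  fail(5) 'abacc': from fail(4)=21 chase 'c': 21 ⇒ 22;  out=∅∪out(22)={5}
  fail(9) 'abcaa': from fail(8)=24 chase 'a': 24 ⇒ 25;  out=∅∪out(25)=∅
  fail(15) 'baacb': from fail(14)=21 chase 'b': 21→23→0 ⇒ 11;  out={2}∪out(11)={2}
  fail(6) 'abacca': from fail(5)=22 chase 'a': 22→23 ⇒ 24;  out={0}∪out(24)={0}
  fail(10) 'abcaac': from fail(9)=25 chase 'c': 25→16→1 ⇒ 21;  out={1}∪out(21)={1}

Run:
pos 0 'a': at 1
pos 1 'b': at 2  emit P7@[0:1]
pos 2 'c': at 7
pos 3 'a': at 8
pos 4 'a': at 9
pos 5 'c': at 10  emit P1@[0:5]
pos 6 'b': at 11 ·f
pos 7 'c': at 23 ·f
pos 8 'a': at 24
pos 9 'b': at 2 ·f  emit P7@[8:9]
pos 10 'a': at 3
pos 11 'c': at 4
pos 12 'c': at 5  emit P5@[10:12]
pos 13 'a': at 6  emit P0@[8:13]
pos 14 'a': at 25 ·f
pos 15 'b': at 26  emit P3@[13:15],P6@[12:15],P7@[14:15]
pos 16 'a': at 3 ·f
pos 17 'a': at 13 ·f
pos 18 'c': at 14
pos 19 'b': at 15  emit P2@[15:19]
pos 20 'a': at 12 ·f
pos 21 'b': at 2 ·f  emit P7@[20:21]
pos 22 'c': at 7
pos 23 'a': at 8
pos 24 'a': at 9
pos 25 'c': at 10  emit P1@[20:25]
pos 26 'b': at 11 ·f
pos 27 'c': at 23 ·f
pos 28 'a': at 24
pos 29 'a': at 25
pos 30 'b': at 26  emit P3@[28:30],P6@[27:30],P7@[29:30]
pos 31 'c': at 7 ·f
pos 32 'a': at 8
pos 33 'a': at 9
pos 34 'b': at 26 ·f  emit P3@[32:34],P6@[31:34],P7@[33:34]
pos 35 'c': at 7 ·f
pos 36 'b': at 11 ·f
pos 37 'b': at 18
pos 38 'b': at 18 ·f

All matches (sorted): [[1,7],[5,1],[9,7],[12,5],[13,0],[15,3],[15,6],[15,7],[19,2],[21,7],[25,1],[30,3],[30,6],[30,7],[34,3],[34,6],[34,7]]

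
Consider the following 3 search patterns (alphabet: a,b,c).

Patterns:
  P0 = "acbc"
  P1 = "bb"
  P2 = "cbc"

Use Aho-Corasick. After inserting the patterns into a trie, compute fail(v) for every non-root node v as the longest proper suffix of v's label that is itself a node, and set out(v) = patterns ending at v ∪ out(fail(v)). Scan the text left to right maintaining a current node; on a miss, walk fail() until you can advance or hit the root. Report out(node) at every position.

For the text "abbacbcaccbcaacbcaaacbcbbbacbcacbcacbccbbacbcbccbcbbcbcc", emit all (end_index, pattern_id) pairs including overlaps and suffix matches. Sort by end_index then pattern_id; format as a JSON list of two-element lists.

Build:
Trie nodes:
  0='ε' goto a→1 b→5 c→7
  1='a' goto c→2
  2='ac' goto b→3
  3='acb' goto c→4
  4='acbc' goto ·  [P0 ends]
  5='b' goto b→6
  6='bb' goto ·  [P1 ends]
  7='c' goto b→8
  8='cb' goto c→9
  9='cbc' goto ·  [P2 ends]

BFS fail/out derivation:
  fail(1) 'a': from fail(0)=0 chase 'a': 0 ⇒ 0;  out=∅∪out(0)=∅
  fail(5) 'b': from fail(0)=0 chase 'b': 0 ⇒ 0;  out=∅∪out(0)=∅
  fail(7) 'c': from fail(0)=0 chase 'c': 0 ⇒ 0;  out=∅∪out(0)=∅
  fail(2) 'ac': from fail(1)=0 chase 'c': 0 ⇒ 7;  out=∅∪out(7)=∅
  fail(6) 'bb': from fail(5)=0 chase 'b': 0 ⇒ 5;  out={1}∪out(5)={1}
  fail(8) 'cb': from fail(7)=0 chase 'b': 0 ⇒ 5;  out=∅∪out(5)=∅
  fail(3) 'acb': from fail(2)=7 chase 'b': 7 ⇒ 8;  out=∅∪out(8)=∅
  fail(9) 'cbc': from fail(8)=5 chase 'c': 5→0 ⇒ 7;  out={2}∪out(7)={2}
  fail(4) 'acbc': from fail(3)=8 chase 'c': 8 ⇒ 9;  out={0}∪out(9)={0,2}

Run:
[0] read 'a'  n0⇒n1
[1] read 'b'  n1⇒n5 (fail-walked)
[2] read 'b'  n5⇒n6  → match P1@[1:2]
[3] read 'a'  n6⇒n1 (fail-walked)
[4] read 'c'  n1⇒n2
[5] read 'b'  n2⇒n3
[6] read 'c'  n3⇒n4  → match P0@[3:6],P2@[4:6]
[7] read 'a'  n4⇒n1 (fail-walked)
[8] read 'c'  n1⇒n2
[9] read 'c'  n2⇒n7 (fail-walked)
[10] read 'b'  n7⇒n8
[11] read 'c'  n8⇒n9  → match P2@[9:11]
[12] read 'a'  n9⇒n1 (fail-walked)
[13] read 'a'  n1⇒n1 (fail-walked)
[14] read 'c'  n1⇒n2
[15] read 'b'  n2⇒n3
[16] read 'c'  n3⇒n4  → match P0@[13:16],P2@[14:16]
[17] read 'a'  n4⇒n1 (fail-walked)
[18] read 'a'  n1⇒n1 (fail-walked)
[19] read 'a'  n1⇒n1 (fail-walked)
[20] read 'c'  n1⇒n2
[21] read 'b'  n2⇒n3
[22] read 'c'  n3⇒n4  → match P0@[19:22],P2@[20:22]
[23] read 'b'  n4⇒n8 (fail-walked)
[24] read 'b'  n8⇒n6 (fail-walked)  → match P1@[23:24]
[25] read 'b'  n6⇒n6 (fail-walked)  → match P1@[24:25]
[26] read 'a'  n6⇒n1 (fail-walked)
[27] read 'c'  n1⇒n2
[28] read 'b'  n2⇒n3
[29] read 'c'  n3⇒n4  → match P0@[26:29],P2@[27:29]
[30] read 'a'  n4⇒n1 (fail-walked)
[31] read 'c'  n1⇒n2
[32] read 'b'  n2⇒n3
[33] read 'c'  n3⇒n4  → match P0@[30:33],P2@[31:33]
[34] read 'a'  n4⇒n1 (fail-walked)
[35] read 'c'  n1⇒n2
[36] read 'b'  n2⇒n3
[37] read 'c'  n3⇒n4  → match P0@[34:37],P2@[35:37]
[38] read 'c'  n4⇒n7 (fail-walked)
[39] read 'b'  n7⇒n8
[40] read 'b'  n8⇒n6 (fail-walked)  → match P1@[39:40]
[41] read 'a'  n6⇒n1 (fail-walked)
[42] read 'c'  n1⇒n2
[43] read 'b'  n2⇒n3
[44] read 'c'  n3⇒n4  → match P0@[41:44],P2@[42:44]
[45] read 'b'  n4⇒n8 (fail-walked)
[46] read 'c'  n8⇒n9  → match P2@[44:46]
[47] read 'c'  n9⇒n7 (fail-walked)
[48] read 'b'  n7⇒n8
[49] read 'c'  n8⇒n9  → match P2@[47:49]
[50] read 'b'  n9⇒n8 (fail-walked)
[51] read 'b'  n8⇒n6 (fail-walked)  → match P1@[50:51]
[52] read 'c'  n6⇒n7 (fail-walked)
[53] read 'b'  n7⇒n8
[54] read 'c'  n8⇒n9  → match P2@[52:54]
[55] read 'c'  n9⇒n7 (fail-walked)

All matches (sorted): [[2,1],[6,0],[6,2],[11,2],[16,0],[16,2],[22,0],[22,2],[24,1],[25,1],[29,0],[29,2],[33,0],[33,2],[37,0],[37,2],[40,1],[44,0],[44,2],[46,2],[49,2],[51,1],[54,2]]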